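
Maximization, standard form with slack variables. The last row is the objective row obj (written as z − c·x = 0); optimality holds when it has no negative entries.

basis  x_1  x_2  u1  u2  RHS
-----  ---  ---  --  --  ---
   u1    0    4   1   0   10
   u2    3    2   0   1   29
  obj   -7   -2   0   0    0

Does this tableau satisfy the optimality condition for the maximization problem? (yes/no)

no

The obj-row has a negative entry -7 in column x_1, so it is not optimal.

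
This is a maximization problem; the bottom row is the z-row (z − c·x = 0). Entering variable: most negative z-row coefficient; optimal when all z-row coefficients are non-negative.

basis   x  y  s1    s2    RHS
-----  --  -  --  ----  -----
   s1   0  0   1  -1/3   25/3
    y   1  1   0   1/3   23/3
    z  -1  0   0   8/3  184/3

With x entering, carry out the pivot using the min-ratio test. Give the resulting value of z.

Ratio test on column x — row 1: entry 0 ≤ 0; row 2: (23/3)/1 = 23/3. Minimum is 23/3 at row 2 (y leaves); pivot element 1.
Pivot on row 2; the z-row RHS becomes 184/3 − (-1)·(23/3) = 69.

69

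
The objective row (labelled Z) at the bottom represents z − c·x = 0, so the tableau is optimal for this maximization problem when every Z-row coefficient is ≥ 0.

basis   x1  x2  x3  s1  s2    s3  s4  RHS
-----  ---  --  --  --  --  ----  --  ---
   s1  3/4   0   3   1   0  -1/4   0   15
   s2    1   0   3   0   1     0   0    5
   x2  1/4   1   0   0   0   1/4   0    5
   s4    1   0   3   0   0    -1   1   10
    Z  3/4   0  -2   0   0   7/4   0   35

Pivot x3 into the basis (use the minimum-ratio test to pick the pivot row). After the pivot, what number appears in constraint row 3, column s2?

Ratio test on column x3 — row 1: 15/3 = 5; row 2: 5/3 = 5/3; row 3: entry 0 ≤ 0; row 4: 10/3 = 10/3. Minimum is 5/3 at row 2 (s2 leaves); pivot element 3.
Divide row 2 by 3; eliminate column x3 from the other rows.
Row 3 update in column s2: 0 − 0·(1/3) = 0.

0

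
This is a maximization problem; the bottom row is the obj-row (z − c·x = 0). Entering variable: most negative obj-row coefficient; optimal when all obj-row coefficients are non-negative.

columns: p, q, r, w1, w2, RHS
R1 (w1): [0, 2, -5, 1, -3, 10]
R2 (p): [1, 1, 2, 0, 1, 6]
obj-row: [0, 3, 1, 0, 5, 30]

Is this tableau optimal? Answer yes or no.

Every obj-row coefficient is ≥ 0, so the tableau is optimal.

yes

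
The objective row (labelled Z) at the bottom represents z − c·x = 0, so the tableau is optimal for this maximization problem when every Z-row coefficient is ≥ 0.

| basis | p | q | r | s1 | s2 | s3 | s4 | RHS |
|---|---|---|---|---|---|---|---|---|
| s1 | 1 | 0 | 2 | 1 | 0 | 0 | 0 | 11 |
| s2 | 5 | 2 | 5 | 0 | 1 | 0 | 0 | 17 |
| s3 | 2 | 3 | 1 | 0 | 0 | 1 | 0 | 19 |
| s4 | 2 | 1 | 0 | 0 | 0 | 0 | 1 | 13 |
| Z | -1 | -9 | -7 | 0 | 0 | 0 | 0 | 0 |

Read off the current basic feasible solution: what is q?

0

q is not in the basis, so in the current basic feasible solution q = 0.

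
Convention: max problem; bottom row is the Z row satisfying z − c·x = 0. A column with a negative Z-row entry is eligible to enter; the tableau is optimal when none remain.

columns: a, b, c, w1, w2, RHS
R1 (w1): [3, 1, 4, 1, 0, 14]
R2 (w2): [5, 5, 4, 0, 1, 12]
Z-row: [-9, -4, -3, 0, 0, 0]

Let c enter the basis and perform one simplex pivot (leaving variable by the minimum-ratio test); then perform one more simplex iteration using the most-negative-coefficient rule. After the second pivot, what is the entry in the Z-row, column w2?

9/5

Ratio test on column c — row 1: 14/4 = 7/2; row 2: 12/4 = 3. Minimum is 3 at row 2 (w2 leaves); pivot element 4.
Divide row 2 by 4; eliminate column c from the other rows.
Second iteration: most negative Z-row entry is -21/4 in column a, so a enters.
Ratio test on column a — row 1: entry -2 ≤ 0; row 2: 3/(5/4) = 12/5. Minimum is 12/5 at row 2 (c leaves); pivot element 5/4.
Divide row 2 by 5/4; eliminate column a from the other rows.
After both pivots, the entry at the Z-row, column w2 is 9/5.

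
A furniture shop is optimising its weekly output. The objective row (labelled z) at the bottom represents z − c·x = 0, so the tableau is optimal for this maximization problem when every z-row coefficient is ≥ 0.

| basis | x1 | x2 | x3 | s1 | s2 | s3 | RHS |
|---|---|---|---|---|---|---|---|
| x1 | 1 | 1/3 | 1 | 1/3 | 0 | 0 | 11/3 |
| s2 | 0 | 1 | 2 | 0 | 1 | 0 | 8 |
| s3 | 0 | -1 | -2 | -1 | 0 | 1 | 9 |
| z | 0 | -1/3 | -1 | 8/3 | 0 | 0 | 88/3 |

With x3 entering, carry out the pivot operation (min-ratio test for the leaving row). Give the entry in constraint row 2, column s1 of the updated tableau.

-2/3

Ratio test on column x3 — row 1: (11/3)/1 = 11/3; row 2: 8/2 = 4; row 3: entry -2 ≤ 0. Minimum is 11/3 at row 1 (x1 leaves); pivot element 1.
Divide row 1 by 1; eliminate column x3 from the other rows.
Row 2 update in column s1: 0 − 2·(1/3) = -2/3.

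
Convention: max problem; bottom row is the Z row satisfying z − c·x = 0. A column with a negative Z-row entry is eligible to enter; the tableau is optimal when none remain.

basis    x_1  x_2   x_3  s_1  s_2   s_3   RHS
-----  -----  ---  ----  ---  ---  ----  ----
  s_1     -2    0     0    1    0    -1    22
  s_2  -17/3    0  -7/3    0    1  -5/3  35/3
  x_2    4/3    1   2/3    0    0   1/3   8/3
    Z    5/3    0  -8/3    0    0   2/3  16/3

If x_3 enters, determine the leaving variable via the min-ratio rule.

Column x_3 entries and ratios — s_1: 0 ≤ 0, skip; s_2: -7/3 ≤ 0, skip; x_2: (8/3)/(2/3) = 4.
Smallest ratio is 4 in the row of x_2, so x_2 leaves.

x_2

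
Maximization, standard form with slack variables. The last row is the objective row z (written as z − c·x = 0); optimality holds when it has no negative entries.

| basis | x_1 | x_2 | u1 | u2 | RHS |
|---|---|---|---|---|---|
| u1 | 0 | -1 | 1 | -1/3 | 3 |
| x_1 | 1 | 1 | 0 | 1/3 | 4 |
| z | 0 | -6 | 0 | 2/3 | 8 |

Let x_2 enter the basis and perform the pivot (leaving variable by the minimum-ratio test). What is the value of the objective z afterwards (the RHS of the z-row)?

Ratio test on column x_2 — row 1: entry -1 ≤ 0; row 2: 4/1 = 4. Minimum is 4 at row 2 (x_1 leaves); pivot element 1.
Pivot on row 2; the z-row RHS becomes 8 − (-6)·4 = 32.

32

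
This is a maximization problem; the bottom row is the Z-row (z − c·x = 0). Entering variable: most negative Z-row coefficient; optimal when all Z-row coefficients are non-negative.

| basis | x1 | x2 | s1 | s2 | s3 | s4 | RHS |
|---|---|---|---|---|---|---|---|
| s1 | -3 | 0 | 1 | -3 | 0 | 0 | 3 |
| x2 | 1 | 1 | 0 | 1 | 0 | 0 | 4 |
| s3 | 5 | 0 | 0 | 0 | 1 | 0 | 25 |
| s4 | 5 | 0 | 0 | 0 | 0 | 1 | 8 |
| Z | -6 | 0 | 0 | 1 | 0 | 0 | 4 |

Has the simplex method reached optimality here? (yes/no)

The Z-row has a negative entry -6 in column x1, so it is not optimal.

no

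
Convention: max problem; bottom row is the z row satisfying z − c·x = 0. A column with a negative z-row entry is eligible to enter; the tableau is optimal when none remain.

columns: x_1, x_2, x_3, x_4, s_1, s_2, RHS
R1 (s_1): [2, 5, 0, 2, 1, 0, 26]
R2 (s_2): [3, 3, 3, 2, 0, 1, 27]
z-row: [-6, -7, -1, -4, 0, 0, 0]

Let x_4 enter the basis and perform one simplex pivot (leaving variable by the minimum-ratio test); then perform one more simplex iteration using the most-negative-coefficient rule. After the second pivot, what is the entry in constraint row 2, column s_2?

Ratio test on column x_4 — row 1: 26/2 = 13; row 2: 27/2 = 27/2. Minimum is 13 at row 1 (s_1 leaves); pivot element 2.
Divide row 1 by 2; eliminate column x_4 from the other rows.
Second iteration: most negative z-row entry is -2 in column x_1, so x_1 enters.
Ratio test on column x_1 — row 1: 13/1 = 13; row 2: 1/1 = 1. Minimum is 1 at row 2 (s_2 leaves); pivot element 1.
Divide row 2 by 1; eliminate column x_1 from the other rows.
After both pivots, the entry at constraint row 2, column s_2 is 1.

1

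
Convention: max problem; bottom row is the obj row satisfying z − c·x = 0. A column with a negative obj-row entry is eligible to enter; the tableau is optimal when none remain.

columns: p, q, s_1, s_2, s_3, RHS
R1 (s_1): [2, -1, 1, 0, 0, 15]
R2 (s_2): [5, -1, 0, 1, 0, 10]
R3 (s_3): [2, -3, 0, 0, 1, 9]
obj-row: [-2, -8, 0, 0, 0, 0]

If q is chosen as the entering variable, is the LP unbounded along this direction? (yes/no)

Every constraint-row entry in column q is ≤ 0, so increasing q is unbounded.

yes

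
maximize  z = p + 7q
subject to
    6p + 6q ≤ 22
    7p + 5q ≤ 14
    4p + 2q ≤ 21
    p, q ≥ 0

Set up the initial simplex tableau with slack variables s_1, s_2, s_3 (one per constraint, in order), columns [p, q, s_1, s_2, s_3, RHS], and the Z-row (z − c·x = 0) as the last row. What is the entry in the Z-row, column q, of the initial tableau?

-7

The Z-row carries the negated objective coefficients: the q entry is -7.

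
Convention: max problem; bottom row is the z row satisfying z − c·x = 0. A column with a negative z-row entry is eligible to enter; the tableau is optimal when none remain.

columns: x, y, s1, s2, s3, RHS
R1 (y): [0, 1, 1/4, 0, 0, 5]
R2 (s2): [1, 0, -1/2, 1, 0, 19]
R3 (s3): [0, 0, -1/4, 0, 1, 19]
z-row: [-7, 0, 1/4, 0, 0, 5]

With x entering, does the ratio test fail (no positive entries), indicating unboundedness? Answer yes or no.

no

Column x has positive entries in row(s) 2, so the ratio test bounds it — not unbounded.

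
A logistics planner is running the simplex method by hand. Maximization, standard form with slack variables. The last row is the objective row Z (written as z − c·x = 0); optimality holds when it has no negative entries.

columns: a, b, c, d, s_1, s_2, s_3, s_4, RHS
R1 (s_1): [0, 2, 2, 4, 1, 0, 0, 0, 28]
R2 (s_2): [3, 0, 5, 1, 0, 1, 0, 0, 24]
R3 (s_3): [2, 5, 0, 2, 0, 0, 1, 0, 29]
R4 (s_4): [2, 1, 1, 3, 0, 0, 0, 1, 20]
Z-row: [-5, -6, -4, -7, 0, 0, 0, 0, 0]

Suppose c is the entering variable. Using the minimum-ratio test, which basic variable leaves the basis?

s_2

Column c entries and ratios — s_1: 28/2 = 14; s_2: 24/5 = 24/5; s_3: 0 ≤ 0, skip; s_4: 20/1 = 20.
Smallest ratio is 24/5 in the row of s_2, so s_2 leaves.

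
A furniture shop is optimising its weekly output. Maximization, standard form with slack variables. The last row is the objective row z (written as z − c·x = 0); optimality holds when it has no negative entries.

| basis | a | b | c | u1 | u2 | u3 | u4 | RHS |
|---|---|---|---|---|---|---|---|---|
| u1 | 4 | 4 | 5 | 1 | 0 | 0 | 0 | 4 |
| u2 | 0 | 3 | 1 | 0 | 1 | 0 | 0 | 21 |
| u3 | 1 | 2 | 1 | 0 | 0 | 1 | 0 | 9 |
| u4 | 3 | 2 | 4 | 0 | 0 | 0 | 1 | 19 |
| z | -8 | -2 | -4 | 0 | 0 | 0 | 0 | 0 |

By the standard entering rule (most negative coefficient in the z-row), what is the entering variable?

Negative z-row entries: a: -8, b: -2, c: -4.
The most negative is -8 in column a, so a enters.

a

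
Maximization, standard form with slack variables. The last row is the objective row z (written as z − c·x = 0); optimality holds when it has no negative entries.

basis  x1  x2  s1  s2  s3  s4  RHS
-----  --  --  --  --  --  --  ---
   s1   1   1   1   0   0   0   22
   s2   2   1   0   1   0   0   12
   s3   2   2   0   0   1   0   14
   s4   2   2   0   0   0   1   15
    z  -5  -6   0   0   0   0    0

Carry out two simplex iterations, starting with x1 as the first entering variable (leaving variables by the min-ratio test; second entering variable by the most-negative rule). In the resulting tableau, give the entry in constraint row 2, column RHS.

5

Ratio test on column x1 — row 1: 22/1 = 22; row 2: 12/2 = 6; row 3: 14/2 = 7; row 4: 15/2 = 15/2. Minimum is 6 at row 2 (s2 leaves); pivot element 2.
Divide row 2 by 2; eliminate column x1 from the other rows.
Second iteration: most negative z-row entry is -7/2 in column x2, so x2 enters.
Ratio test on column x2 — row 1: 16/(1/2) = 32; row 2: 6/(1/2) = 12; row 3: 2/1 = 2; row 4: 3/1 = 3. Minimum is 2 at row 3 (s3 leaves); pivot element 1.
Divide row 3 by 1; eliminate column x2 from the other rows.
After both pivots, the entry at constraint row 2, column RHS is 5.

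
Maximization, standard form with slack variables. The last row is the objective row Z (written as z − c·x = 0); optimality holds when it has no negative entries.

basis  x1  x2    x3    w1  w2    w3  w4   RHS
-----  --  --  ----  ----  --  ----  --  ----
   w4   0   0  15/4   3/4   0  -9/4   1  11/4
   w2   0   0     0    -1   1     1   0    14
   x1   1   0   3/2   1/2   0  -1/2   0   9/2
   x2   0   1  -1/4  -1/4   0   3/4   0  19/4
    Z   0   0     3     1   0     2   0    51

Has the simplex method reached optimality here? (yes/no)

Every Z-row coefficient is ≥ 0, so the tableau is optimal.

yes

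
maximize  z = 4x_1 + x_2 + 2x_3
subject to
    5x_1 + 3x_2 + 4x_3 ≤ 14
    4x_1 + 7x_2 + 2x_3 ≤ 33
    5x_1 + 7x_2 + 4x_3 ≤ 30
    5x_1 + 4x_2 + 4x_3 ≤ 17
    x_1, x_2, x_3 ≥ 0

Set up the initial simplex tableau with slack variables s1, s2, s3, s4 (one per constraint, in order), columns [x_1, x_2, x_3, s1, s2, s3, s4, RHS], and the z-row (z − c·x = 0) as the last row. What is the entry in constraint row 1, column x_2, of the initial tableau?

3

Constraint 1 has coefficient 3 on x_2.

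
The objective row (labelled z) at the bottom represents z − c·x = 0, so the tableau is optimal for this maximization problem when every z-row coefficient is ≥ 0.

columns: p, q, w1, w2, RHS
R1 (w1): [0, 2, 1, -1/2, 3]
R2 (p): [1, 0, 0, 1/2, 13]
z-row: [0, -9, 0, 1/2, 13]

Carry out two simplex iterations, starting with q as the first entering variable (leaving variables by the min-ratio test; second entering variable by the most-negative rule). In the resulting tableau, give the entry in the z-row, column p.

Ratio test on column q — row 1: 3/2 = 3/2; row 2: entry 0 ≤ 0. Minimum is 3/2 at row 1 (w1 leaves); pivot element 2.
Divide row 1 by 2; eliminate column q from the other rows.
Second iteration: most negative z-row entry is -7/4 in column w2, so w2 enters.
Ratio test on column w2 — row 1: entry -1/4 ≤ 0; row 2: 13/(1/2) = 26. Minimum is 26 at row 2 (p leaves); pivot element 1/2.
Divide row 2 by 1/2; eliminate column w2 from the other rows.
After both pivots, the entry at the z-row, column p is 7/2.

7/2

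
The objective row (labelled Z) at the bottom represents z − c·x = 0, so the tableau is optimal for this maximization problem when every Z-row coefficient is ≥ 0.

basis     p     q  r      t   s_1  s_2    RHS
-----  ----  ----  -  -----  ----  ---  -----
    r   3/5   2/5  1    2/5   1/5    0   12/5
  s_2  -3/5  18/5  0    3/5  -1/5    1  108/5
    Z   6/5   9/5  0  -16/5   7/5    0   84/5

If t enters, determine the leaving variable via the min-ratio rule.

r

Column t entries and ratios — r: (12/5)/(2/5) = 6; s_2: (108/5)/(3/5) = 36.
Smallest ratio is 6 in the row of r, so r leaves.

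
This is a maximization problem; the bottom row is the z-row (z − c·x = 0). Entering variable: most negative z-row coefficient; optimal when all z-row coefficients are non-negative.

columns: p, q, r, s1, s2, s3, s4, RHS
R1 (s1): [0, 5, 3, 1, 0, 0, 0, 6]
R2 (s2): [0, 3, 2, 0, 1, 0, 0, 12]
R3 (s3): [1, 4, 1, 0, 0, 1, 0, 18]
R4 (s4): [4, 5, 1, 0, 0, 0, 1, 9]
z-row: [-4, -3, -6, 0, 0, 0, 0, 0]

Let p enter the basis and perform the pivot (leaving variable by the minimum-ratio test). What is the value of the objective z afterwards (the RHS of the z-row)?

Ratio test on column p — row 1: entry 0 ≤ 0; row 2: entry 0 ≤ 0; row 3: 18/1 = 18; row 4: 9/4 = 9/4. Minimum is 9/4 at row 4 (s4 leaves); pivot element 4.
Pivot on row 4; the z-row RHS becomes 0 − (-4)·(9/4) = 9.

9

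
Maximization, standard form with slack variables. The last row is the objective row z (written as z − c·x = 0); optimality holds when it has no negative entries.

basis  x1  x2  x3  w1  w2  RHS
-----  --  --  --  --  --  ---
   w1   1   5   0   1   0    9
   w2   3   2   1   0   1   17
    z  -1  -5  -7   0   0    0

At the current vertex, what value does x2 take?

x2 is not in the basis, so in the current basic feasible solution x2 = 0.

0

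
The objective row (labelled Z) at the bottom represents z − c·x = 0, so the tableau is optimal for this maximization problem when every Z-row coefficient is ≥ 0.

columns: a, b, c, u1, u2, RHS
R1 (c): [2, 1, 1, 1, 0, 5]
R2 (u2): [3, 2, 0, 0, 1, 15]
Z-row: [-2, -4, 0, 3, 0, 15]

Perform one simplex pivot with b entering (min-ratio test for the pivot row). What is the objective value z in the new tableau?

35

Ratio test on column b — row 1: 5/1 = 5; row 2: 15/2 = 15/2. Minimum is 5 at row 1 (c leaves); pivot element 1.
Pivot on row 1; the Z-row RHS becomes 15 − (-4)·5 = 35.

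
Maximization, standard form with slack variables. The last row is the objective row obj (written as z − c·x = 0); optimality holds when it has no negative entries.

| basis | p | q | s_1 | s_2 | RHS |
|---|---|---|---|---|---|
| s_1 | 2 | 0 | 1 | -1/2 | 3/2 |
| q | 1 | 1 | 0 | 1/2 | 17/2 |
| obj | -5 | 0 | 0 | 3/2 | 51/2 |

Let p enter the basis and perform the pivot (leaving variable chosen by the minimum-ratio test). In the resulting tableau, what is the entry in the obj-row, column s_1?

Ratio test on column p — row 1: (3/2)/2 = 3/4; row 2: (17/2)/1 = 17/2. Minimum is 3/4 at row 1 (s_1 leaves); pivot element 2.
Divide row 1 by 2; eliminate column p from the other rows.
obj-row update in column s_1: 0 − (-5)·(1/2) = 5/2.

5/2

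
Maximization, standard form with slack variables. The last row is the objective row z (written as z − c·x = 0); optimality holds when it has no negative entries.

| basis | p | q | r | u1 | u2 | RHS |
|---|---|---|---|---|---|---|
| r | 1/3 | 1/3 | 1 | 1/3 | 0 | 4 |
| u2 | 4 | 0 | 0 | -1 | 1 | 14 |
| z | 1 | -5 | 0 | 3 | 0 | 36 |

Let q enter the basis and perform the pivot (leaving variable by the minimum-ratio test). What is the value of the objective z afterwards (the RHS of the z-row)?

Ratio test on column q — row 1: 4/(1/3) = 12; row 2: entry 0 ≤ 0. Minimum is 12 at row 1 (r leaves); pivot element 1/3.
Pivot on row 1; the z-row RHS becomes 36 − (-5)·12 = 96.

96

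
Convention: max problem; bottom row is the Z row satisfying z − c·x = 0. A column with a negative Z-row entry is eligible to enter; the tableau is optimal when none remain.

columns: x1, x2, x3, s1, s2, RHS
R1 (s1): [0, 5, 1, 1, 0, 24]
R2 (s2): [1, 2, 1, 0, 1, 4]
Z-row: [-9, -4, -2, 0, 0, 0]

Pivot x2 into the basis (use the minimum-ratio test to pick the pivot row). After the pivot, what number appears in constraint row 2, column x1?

1/2

Ratio test on column x2 — row 1: 24/5 = 24/5; row 2: 4/2 = 2. Minimum is 2 at row 2 (s2 leaves); pivot element 2.
Divide row 2 by 2; eliminate column x2 from the other rows.
In the new row 2, the x1 entry is the old entry divided by the pivot: 1/2 = 1/2.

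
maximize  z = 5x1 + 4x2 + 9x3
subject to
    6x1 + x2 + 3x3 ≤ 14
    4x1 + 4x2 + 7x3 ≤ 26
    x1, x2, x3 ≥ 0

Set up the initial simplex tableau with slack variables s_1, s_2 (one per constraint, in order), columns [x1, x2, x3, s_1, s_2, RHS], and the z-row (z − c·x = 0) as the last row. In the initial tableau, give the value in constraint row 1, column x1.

6

Constraint 1 has coefficient 6 on x1.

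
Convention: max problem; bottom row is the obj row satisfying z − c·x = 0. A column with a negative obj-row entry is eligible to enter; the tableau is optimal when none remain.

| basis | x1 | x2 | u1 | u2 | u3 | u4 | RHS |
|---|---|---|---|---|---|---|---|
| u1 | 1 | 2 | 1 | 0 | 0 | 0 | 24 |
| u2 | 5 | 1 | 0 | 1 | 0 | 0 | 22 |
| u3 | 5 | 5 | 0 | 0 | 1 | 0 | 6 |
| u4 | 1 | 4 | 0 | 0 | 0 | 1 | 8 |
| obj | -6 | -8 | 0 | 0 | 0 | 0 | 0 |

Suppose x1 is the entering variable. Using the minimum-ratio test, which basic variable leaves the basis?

Column x1 entries and ratios — u1: 24/1 = 24; u2: 22/5 = 22/5; u3: 6/5 = 6/5; u4: 8/1 = 8.
Smallest ratio is 6/5 in the row of u3, so u3 leaves.

u3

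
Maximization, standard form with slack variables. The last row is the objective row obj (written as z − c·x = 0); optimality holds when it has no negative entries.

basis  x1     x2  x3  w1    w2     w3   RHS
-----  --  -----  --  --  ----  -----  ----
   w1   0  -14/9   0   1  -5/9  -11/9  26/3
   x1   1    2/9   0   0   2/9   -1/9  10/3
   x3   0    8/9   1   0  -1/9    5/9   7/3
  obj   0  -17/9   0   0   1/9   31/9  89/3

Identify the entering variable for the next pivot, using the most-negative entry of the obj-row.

x2

Negative obj-row entries: x2: -17/9.
The most negative is -17/9 in column x2, so x2 enters.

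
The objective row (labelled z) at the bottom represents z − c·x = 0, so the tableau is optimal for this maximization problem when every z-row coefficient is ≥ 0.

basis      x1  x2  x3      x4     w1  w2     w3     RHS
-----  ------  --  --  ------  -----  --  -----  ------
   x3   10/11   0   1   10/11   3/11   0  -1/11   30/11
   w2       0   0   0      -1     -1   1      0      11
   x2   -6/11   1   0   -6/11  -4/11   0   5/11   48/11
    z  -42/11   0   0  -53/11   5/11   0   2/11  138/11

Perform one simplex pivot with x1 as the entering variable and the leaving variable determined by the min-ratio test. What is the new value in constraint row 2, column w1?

Ratio test on column x1 — row 1: (30/11)/(10/11) = 3; row 2: entry 0 ≤ 0; row 3: entry -6/11 ≤ 0. Minimum is 3 at row 1 (x3 leaves); pivot element 10/11.
Divide row 1 by 10/11; eliminate column x1 from the other rows.
Row 2 update in column w1: -1 − 0·(3/10) = -1.

-1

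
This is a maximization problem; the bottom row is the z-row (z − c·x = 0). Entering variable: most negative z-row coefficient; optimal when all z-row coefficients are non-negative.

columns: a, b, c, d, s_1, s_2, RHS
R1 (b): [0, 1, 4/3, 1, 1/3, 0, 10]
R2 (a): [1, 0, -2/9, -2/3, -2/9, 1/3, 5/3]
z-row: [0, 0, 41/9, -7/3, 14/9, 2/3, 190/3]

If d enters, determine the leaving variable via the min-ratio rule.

Column d entries and ratios — b: 10/1 = 10; a: -2/3 ≤ 0, skip.
Smallest ratio is 10 in the row of b, so b leaves.

b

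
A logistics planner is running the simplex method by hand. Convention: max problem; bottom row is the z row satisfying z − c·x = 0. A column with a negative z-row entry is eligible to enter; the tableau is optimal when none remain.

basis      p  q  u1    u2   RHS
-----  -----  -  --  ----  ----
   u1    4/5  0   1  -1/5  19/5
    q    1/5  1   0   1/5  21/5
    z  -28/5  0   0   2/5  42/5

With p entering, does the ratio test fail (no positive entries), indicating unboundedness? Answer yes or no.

Column p has positive entries in row(s) 1, 2, so the ratio test bounds it — not unbounded.

no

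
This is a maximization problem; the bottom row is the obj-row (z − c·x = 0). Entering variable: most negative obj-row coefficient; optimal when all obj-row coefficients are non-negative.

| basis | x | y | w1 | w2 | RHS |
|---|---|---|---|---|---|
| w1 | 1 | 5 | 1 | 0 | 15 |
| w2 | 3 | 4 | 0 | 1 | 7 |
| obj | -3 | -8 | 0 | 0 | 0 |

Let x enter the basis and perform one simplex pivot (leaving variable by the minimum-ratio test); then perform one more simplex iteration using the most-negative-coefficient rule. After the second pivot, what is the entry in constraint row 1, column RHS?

25/4

Ratio test on column x — row 1: 15/1 = 15; row 2: 7/3 = 7/3. Minimum is 7/3 at row 2 (w2 leaves); pivot element 3.
Divide row 2 by 3; eliminate column x from the other rows.
Second iteration: most negative obj-row entry is -4 in column y, so y enters.
Ratio test on column y — row 1: (38/3)/(11/3) = 38/11; row 2: (7/3)/(4/3) = 7/4. Minimum is 7/4 at row 2 (x leaves); pivot element 4/3.
Divide row 2 by 4/3; eliminate column y from the other rows.
After both pivots, the entry at constraint row 1, column RHS is 25/4.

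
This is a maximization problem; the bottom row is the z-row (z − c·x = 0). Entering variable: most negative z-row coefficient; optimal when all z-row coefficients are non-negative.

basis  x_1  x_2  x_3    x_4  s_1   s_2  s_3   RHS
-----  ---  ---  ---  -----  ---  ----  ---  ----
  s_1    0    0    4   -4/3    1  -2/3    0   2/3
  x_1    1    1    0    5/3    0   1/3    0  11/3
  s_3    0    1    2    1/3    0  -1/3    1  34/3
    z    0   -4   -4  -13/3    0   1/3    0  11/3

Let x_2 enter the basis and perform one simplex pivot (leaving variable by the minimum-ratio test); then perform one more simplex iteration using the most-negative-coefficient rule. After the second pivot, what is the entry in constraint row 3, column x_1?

-1

Ratio test on column x_2 — row 1: entry 0 ≤ 0; row 2: (11/3)/1 = 11/3; row 3: (34/3)/1 = 34/3. Minimum is 11/3 at row 2 (x_1 leaves); pivot element 1.
Divide row 2 by 1; eliminate column x_2 from the other rows.
Second iteration: most negative z-row entry is -4 in column x_3, so x_3 enters.
Ratio test on column x_3 — row 1: (2/3)/4 = 1/6; row 2: entry 0 ≤ 0; row 3: (23/3)/2 = 23/6. Minimum is 1/6 at row 1 (s_1 leaves); pivot element 4.
Divide row 1 by 4; eliminate column x_3 from the other rows.
After both pivots, the entry at constraint row 3, column x_1 is -1.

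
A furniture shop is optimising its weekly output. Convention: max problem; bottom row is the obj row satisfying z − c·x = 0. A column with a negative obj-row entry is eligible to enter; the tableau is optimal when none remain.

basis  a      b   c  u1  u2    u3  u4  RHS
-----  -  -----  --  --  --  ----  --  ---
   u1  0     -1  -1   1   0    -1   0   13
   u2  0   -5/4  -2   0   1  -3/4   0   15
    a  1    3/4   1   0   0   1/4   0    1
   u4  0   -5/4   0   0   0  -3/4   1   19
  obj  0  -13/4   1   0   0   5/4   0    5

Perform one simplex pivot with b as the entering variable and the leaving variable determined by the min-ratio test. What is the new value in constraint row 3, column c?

4/3

Ratio test on column b — row 1: entry -1 ≤ 0; row 2: entry -5/4 ≤ 0; row 3: 1/(3/4) = 4/3; row 4: entry -5/4 ≤ 0. Minimum is 4/3 at row 3 (a leaves); pivot element 3/4.
Divide row 3 by 3/4; eliminate column b from the other rows.
In the new row 3, the c entry is the old entry divided by the pivot: 1/(3/4) = 4/3.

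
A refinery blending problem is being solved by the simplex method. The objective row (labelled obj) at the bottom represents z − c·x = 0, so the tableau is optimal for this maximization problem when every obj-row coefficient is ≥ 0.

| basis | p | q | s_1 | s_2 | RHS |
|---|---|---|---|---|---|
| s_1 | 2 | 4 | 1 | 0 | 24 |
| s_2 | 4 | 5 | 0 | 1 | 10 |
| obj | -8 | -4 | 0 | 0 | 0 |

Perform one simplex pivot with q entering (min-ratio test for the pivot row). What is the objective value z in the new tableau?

8

Ratio test on column q — row 1: 24/4 = 6; row 2: 10/5 = 2. Minimum is 2 at row 2 (s_2 leaves); pivot element 5.
Pivot on row 2; the obj-row RHS becomes 0 − (-4)·2 = 8.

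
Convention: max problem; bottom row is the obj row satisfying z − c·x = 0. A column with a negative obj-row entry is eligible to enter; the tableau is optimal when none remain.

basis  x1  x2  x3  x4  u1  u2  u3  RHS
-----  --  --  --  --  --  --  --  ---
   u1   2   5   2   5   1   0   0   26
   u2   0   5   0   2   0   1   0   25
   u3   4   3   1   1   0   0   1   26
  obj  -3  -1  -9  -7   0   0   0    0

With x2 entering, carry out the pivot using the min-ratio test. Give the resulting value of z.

Ratio test on column x2 — row 1: 26/5 = 26/5; row 2: 25/5 = 5; row 3: 26/3 = 26/3. Minimum is 5 at row 2 (u2 leaves); pivot element 5.
Pivot on row 2; the obj-row RHS becomes 0 − (-1)·5 = 5.

5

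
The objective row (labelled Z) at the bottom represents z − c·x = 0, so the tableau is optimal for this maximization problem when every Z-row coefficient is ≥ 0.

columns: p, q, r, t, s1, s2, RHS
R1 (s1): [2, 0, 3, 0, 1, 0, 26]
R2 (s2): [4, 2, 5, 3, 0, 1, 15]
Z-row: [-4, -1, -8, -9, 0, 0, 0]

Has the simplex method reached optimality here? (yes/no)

no

The Z-row has a negative entry -9 in column t, so it is not optimal.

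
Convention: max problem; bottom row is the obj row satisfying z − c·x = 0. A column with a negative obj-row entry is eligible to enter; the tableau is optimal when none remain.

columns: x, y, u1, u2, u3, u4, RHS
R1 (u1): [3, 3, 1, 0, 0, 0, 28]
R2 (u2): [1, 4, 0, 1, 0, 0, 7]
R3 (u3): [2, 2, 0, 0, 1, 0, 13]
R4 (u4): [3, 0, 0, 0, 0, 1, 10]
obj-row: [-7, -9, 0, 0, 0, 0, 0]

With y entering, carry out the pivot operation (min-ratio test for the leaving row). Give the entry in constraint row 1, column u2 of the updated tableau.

Ratio test on column y — row 1: 28/3 = 28/3; row 2: 7/4 = 7/4; row 3: 13/2 = 13/2; row 4: entry 0 ≤ 0. Minimum is 7/4 at row 2 (u2 leaves); pivot element 4.
Divide row 2 by 4; eliminate column y from the other rows.
Row 1 update in column u2: 0 − 3·(1/4) = -3/4.

-3/4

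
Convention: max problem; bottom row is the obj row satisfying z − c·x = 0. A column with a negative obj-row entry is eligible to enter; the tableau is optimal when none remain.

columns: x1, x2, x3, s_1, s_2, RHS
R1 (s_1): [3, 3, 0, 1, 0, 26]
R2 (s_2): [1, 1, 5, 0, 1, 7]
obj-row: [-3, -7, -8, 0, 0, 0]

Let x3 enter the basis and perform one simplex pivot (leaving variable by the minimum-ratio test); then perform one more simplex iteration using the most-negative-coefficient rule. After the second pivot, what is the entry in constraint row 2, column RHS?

Ratio test on column x3 — row 1: entry 0 ≤ 0; row 2: 7/5 = 7/5. Minimum is 7/5 at row 2 (s_2 leaves); pivot element 5.
Divide row 2 by 5; eliminate column x3 from the other rows.
Second iteration: most negative obj-row entry is -27/5 in column x2, so x2 enters.
Ratio test on column x2 — row 1: 26/3 = 26/3; row 2: (7/5)/(1/5) = 7. Minimum is 7 at row 2 (x3 leaves); pivot element 1/5.
Divide row 2 by 1/5; eliminate column x2 from the other rows.
After both pivots, the entry at constraint row 2, column RHS is 7.

7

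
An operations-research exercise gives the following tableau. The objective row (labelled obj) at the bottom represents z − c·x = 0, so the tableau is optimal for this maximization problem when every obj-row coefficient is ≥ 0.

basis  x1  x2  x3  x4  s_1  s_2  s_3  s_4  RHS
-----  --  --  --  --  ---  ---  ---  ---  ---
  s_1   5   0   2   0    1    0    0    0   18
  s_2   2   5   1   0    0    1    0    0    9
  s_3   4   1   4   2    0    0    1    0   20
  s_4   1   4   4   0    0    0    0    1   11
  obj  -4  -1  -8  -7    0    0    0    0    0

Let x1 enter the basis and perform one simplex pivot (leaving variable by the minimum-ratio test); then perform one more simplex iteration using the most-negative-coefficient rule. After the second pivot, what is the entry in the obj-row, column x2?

Ratio test on column x1 — row 1: 18/5 = 18/5; row 2: 9/2 = 9/2; row 3: 20/4 = 5; row 4: 11/1 = 11. Minimum is 18/5 at row 1 (s_1 leaves); pivot element 5.
Divide row 1 by 5; eliminate column x1 from the other rows.
Second iteration: most negative obj-row entry is -7 in column x4, so x4 enters.
Ratio test on column x4 — row 1: entry 0 ≤ 0; row 2: entry 0 ≤ 0; row 3: (28/5)/2 = 14/5; row 4: entry 0 ≤ 0. Minimum is 14/5 at row 3 (s_3 leaves); pivot element 2.
Divide row 3 by 2; eliminate column x4 from the other rows.
After both pivots, the entry at the obj-row, column x2 is 5/2.

5/2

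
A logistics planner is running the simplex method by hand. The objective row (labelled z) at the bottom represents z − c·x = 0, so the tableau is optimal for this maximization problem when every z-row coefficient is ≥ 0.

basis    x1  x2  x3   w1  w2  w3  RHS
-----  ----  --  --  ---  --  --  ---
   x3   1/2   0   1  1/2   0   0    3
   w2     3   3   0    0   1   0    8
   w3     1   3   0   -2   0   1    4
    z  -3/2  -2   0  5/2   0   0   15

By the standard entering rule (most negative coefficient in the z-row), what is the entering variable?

Negative z-row entries: x1: -3/2, x2: -2.
The most negative is -2 in column x2, so x2 enters.

x2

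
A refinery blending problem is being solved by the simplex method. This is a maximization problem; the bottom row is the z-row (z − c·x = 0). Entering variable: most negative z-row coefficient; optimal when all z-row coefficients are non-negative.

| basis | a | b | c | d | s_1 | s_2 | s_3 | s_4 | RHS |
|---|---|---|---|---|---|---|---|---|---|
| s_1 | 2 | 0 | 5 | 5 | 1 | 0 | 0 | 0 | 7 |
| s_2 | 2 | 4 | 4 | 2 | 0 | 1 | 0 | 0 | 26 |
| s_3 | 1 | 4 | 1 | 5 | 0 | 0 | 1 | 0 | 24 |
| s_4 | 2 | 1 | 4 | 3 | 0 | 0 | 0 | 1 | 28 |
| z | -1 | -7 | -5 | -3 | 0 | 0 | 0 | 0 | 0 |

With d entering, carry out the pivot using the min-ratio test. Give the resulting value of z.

21/5

Ratio test on column d — row 1: 7/5 = 7/5; row 2: 26/2 = 13; row 3: 24/5 = 24/5; row 4: 28/3 = 28/3. Minimum is 7/5 at row 1 (s_1 leaves); pivot element 5.
Pivot on row 1; the z-row RHS becomes 0 − (-3)·(7/5) = 21/5.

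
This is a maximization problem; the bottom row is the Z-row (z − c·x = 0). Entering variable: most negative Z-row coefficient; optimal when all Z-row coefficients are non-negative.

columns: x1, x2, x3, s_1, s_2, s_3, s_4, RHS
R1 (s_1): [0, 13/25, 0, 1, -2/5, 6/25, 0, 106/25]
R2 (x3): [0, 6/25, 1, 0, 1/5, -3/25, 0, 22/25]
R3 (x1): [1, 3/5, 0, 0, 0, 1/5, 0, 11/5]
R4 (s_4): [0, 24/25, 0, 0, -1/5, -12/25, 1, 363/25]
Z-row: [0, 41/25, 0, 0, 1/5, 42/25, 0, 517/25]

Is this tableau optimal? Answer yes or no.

Every Z-row coefficient is ≥ 0, so the tableau is optimal.

yes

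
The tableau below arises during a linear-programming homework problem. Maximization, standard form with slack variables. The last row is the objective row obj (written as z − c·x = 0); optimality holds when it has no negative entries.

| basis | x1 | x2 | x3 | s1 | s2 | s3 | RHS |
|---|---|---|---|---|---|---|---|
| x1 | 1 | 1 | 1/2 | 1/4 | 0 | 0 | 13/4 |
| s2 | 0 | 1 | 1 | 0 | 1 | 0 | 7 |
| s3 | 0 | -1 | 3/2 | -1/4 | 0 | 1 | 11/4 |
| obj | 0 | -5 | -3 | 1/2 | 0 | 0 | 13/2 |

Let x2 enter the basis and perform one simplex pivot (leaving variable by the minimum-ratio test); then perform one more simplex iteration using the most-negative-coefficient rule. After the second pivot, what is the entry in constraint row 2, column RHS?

9/4

Ratio test on column x2 — row 1: (13/4)/1 = 13/4; row 2: 7/1 = 7; row 3: entry -1 ≤ 0. Minimum is 13/4 at row 1 (x1 leaves); pivot element 1.
Divide row 1 by 1; eliminate column x2 from the other rows.
Second iteration: most negative obj-row entry is -1/2 in column x3, so x3 enters.
Ratio test on column x3 — row 1: (13/4)/(1/2) = 13/2; row 2: (15/4)/(1/2) = 15/2; row 3: 6/2 = 3. Minimum is 3 at row 3 (s3 leaves); pivot element 2.
Divide row 3 by 2; eliminate column x3 from the other rows.
After both pivots, the entry at constraint row 2, column RHS is 9/4.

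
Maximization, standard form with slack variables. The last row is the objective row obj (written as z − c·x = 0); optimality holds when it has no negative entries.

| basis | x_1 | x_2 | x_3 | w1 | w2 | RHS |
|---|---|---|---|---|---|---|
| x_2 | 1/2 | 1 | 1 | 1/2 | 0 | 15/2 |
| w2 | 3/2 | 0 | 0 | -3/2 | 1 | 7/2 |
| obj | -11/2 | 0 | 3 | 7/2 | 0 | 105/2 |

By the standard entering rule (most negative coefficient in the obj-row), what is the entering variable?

Negative obj-row entries: x_1: -11/2.
The most negative is -11/2 in column x_1, so x_1 enters.

x_1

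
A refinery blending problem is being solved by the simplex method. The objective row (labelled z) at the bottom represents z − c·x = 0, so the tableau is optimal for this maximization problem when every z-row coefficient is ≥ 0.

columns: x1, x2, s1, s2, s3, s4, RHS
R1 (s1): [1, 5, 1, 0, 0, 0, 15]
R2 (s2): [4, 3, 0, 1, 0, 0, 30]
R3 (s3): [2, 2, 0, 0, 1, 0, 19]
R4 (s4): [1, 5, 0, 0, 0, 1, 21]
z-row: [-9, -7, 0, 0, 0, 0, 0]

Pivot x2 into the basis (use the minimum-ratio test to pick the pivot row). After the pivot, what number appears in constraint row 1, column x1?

Ratio test on column x2 — row 1: 15/5 = 3; row 2: 30/3 = 10; row 3: 19/2 = 19/2; row 4: 21/5 = 21/5. Minimum is 3 at row 1 (s1 leaves); pivot element 5.
Divide row 1 by 5; eliminate column x2 from the other rows.
In the new row 1, the x1 entry is the old entry divided by the pivot: 1/5 = 1/5.

1/5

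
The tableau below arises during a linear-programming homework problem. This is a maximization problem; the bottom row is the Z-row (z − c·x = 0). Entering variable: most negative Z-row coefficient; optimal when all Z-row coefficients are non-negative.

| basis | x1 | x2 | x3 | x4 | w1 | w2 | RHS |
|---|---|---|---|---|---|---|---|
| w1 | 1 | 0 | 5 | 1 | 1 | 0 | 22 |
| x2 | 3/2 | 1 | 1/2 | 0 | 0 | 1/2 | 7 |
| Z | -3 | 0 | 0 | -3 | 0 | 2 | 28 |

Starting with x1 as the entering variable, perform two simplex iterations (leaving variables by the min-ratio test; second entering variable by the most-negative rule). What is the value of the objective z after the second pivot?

94

Ratio test on column x1 — row 1: 22/1 = 22; row 2: 7/(3/2) = 14/3. Minimum is 14/3 at row 2 (x2 leaves); pivot element 3/2.
Pivot on row 2; the Z-row RHS becomes 28 − (-3)·(14/3) = 42.
Next entering variable (most negative Z-row entry -3): x4.
Ratio test on column x4 — row 1: (52/3)/1 = 52/3; row 2: entry 0 ≤ 0. Minimum is 52/3 at row 1 (w1 leaves); pivot element 1.
After the second pivot the Z-row RHS is 42 − (-3)·(52/3) = 94.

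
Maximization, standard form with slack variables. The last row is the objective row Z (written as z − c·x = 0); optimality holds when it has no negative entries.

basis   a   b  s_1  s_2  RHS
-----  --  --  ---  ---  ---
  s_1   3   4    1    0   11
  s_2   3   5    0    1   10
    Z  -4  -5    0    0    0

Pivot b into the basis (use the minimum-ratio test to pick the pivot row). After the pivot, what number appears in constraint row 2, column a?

3/5

Ratio test on column b — row 1: 11/4 = 11/4; row 2: 10/5 = 2. Minimum is 2 at row 2 (s_2 leaves); pivot element 5.
Divide row 2 by 5; eliminate column b from the other rows.
In the new row 2, the a entry is the old entry divided by the pivot: 3/5 = 3/5.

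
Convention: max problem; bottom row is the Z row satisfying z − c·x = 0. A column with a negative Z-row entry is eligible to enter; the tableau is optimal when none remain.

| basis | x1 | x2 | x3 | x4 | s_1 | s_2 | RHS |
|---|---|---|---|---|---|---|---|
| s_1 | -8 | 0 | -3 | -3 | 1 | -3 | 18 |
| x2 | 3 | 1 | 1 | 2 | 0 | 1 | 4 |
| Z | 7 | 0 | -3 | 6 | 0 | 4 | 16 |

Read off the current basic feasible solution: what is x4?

x4 is not in the basis, so in the current basic feasible solution x4 = 0.

0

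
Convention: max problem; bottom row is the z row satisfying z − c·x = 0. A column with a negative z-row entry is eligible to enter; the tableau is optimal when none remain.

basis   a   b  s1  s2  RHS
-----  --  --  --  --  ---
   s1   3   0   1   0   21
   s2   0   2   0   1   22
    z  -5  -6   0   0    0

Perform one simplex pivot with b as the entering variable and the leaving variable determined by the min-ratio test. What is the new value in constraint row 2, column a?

0

Ratio test on column b — row 1: entry 0 ≤ 0; row 2: 22/2 = 11. Minimum is 11 at row 2 (s2 leaves); pivot element 2.
Divide row 2 by 2; eliminate column b from the other rows.
In the new row 2, the a entry is the old entry divided by the pivot: 0/2 = 0.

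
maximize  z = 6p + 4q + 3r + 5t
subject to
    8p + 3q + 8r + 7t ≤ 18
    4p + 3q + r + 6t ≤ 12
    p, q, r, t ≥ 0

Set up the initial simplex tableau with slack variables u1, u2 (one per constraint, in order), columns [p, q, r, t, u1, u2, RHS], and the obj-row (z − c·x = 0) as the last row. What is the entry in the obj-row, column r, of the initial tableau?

The obj-row carries the negated objective coefficients: the r entry is -3.

-3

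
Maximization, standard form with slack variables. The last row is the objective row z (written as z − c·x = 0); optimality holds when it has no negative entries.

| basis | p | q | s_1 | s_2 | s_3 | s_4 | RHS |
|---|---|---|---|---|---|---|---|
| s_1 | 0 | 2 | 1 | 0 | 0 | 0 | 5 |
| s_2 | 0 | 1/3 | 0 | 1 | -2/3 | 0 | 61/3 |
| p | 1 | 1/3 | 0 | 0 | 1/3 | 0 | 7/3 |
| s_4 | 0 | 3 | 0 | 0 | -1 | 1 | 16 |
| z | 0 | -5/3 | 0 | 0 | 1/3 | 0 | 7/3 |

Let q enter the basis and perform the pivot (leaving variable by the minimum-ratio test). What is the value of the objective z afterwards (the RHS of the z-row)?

Ratio test on column q — row 1: 5/2 = 5/2; row 2: (61/3)/(1/3) = 61; row 3: (7/3)/(1/3) = 7; row 4: 16/3 = 16/3. Minimum is 5/2 at row 1 (s_1 leaves); pivot element 2.
Pivot on row 1; the z-row RHS becomes 7/3 − (-5/3)·(5/2) = 13/2.

13/2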